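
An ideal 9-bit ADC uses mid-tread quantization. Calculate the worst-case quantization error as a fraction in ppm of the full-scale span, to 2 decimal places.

976.56 ppm

Rounding → worst-case error = ½ LSB = V_FS/2^10, so 1e+06/1024 = 976.562 ppm of full scale.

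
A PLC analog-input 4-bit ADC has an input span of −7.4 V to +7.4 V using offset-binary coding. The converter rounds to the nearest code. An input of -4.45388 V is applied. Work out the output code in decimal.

Full-scale span = 14.8 V; LSB = 14.8/2^4 = 0.9250 V.
Input sits at 3.185 steps above V_low.
Round → code 3.

code 3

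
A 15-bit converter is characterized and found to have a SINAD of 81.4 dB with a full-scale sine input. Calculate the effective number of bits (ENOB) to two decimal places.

13.23 bits

ENOB = (SINAD − 1.76) / 6.02 = (81.4 − 1.76)/6.02 = 13.229.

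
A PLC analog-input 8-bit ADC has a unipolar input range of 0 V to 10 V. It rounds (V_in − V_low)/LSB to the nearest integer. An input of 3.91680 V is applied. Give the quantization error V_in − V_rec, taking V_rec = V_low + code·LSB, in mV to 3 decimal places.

LSB = 10/2^8 = 39.062 mV.
(V_in − V_low)/LSB = (3.91680 − 0)/0.0390625 = 100.2701 → code 100 (round).
Code 100 maps back to 0 + 100×0.0390625 V = 3.90625 V.
Difference: 0.01055 V → 10.550 mV.

10.550 mV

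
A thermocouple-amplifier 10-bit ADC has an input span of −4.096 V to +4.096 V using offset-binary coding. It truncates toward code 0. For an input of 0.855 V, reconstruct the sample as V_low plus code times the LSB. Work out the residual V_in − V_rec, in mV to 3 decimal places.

Step size: 8.192 V ÷ 2^10 = 8.000 mV.
Scaled input = 618.8750 LSBs, so code = 618.
Reconstructed: 0.848 V.
Error = 0.855 − 0.848 = 0.007 V = 7.000 mV.

7.000 mV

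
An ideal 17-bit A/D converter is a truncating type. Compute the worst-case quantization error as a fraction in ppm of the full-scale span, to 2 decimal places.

7.63 ppm

Truncating → worst-case error = 1 LSB = V_FS/2^17, so 1e+06/131072 = 7.62939 ppm of full scale.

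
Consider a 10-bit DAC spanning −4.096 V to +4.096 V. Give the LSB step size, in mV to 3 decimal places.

Full-scale span = 8.192 V.
LSB = 8.192 / 2^10 = 8.192 / 1024 = 0.008 V = 8.000 mV.

8.000 mV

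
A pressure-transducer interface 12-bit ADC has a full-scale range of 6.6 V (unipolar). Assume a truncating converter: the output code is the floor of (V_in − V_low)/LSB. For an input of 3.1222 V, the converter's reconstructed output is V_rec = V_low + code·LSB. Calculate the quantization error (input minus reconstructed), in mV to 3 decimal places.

Step size: 6.6 V ÷ 2^12 = 1.611 mV.
(3.1222 − 0)/0.00161133 = 1937.6562; ⌊·⌋ gives code 1937.
Reconstructed: 3.1211426 V.
Difference: 0.00105742 V → 1.057 mV.

1.057 mV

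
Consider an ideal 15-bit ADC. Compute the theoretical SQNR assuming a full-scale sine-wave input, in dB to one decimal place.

92.1 dB

SNR ≈ 6.02·N + 1.76 dB = 6.02·15 + 1.76 = 92.06 dB.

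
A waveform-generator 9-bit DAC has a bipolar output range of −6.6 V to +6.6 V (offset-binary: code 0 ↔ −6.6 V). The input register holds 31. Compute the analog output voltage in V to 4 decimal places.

LSB = 13.2 V / 2^9 = 25.781 mV.
V_out = (−6.6) + 31 × 0.0257812 V = -5.80078 V.

-5.8008 V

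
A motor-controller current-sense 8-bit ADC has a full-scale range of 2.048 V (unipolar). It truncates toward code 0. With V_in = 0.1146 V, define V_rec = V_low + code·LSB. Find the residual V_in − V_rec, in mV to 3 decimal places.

One LSB is 2.048 V / 256 = 8.000 mV.
Scaled input = 14.3250 LSBs, so code = 14.
Reconstructed: 0.112 V.
Error = 0.1146 − 0.112 = 0.0026 V = 2.600 mV.

2.600 mV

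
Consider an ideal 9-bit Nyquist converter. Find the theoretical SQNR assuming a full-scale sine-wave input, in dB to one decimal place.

55.9 dB

SNR ≈ 6.02·N + 1.76 dB = 6.02·9 + 1.76 = 55.94 dB.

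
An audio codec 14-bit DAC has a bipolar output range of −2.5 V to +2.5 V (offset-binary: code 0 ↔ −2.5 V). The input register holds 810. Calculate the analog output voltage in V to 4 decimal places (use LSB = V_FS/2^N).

LSB = 5 V / 2^14 = 305.18 µV.
V_out = (−2.5) + 810 × 0.000305176 V = -2.25281 V.

-2.2528 V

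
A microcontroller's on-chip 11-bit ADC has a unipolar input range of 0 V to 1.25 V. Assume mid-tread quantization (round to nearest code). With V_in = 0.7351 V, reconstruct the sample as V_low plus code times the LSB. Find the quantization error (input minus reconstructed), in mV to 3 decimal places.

0.237 mV

Step size: 1.25 V ÷ 2^11 = 0.610 mV.
(0.7351 − 0)/0.000610352 = 1204.3878; round gives code 1204.
Code 1204 maps back to 0 + 1204×0.000610352 V = 0.73486328 V.
Difference: 0.000236719 V → 0.237 mV.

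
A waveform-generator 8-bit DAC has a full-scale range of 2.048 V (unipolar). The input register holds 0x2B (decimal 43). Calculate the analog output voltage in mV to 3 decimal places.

344.000 mV

LSB = 2.048 V / 2^8 = 8.000 mV.
Code 0x2B = 43 decimal.
V_out = 0 + 43 × 0.008 V = 0.344 V.
= 344.000 mV.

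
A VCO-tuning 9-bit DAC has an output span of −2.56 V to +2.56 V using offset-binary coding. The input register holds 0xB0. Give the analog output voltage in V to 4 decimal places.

-0.8000 V

LSB = 5.12 V / 2^9 = 10.000 mV.
Code 0xB0 = 176 decimal.
V_out = (−2.56) + 176 × 0.01 V = -0.8 V.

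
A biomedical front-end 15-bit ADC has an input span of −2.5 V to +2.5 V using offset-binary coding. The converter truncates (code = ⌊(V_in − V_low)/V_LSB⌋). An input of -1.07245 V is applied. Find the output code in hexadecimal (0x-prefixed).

code 0x248B (decimal 9355)

With 32768 levels over 5 V, one step is 152.59 µV.
(-1.07245 − (−2.5)) / 0.000152588 = 9355.592 LSBs.
So the output code is 9355.
In hexadecimal (0x-prefixed): 0x248B.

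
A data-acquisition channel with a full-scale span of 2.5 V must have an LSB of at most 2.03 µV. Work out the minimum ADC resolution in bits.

21 bits

Number of steps required ≥ 2.5 V / 2.03 µV = 1231527.09.
Need 2^N ≥ 1231527.09; 2^20 = 1048576, 2^21 = 2097152.
Minimum N = 21.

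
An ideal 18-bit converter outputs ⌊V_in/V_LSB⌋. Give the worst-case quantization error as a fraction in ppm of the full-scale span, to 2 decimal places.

3.81 ppm

Truncating → worst-case error = 1 LSB = V_FS/2^18, so 1e+06/262144 = 3.8147 ppm of full scale.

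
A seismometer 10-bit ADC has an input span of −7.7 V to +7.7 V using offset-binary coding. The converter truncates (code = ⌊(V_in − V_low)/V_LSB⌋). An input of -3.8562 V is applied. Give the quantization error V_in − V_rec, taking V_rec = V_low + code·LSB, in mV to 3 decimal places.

8.839 mV

One LSB is 15.4 V / 1024 = 15.039 mV.
(V_in − V_low)/LSB = (-3.8562 − (−7.7))/0.0150391 = 255.5877 → code 255 (floor).
Code 255 maps back to (−7.7) + 255×0.0150391 V = -3.8650391 V.
V_in − V_rec = 0.00883906 V = 8.839 mV.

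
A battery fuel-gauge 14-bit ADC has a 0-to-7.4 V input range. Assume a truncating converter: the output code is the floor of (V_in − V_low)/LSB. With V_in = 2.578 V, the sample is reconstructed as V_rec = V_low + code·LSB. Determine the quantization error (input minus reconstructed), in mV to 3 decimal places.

0.375 mV

One LSB is 7.4 V / 16384 = 451.66 µV.
(2.578 − 0)/0.00045166 = 5707.8314; ⌊·⌋ gives code 5707.
V_rec = 0 + 5707·0.00045166 = 2.5776245 V.
Difference: 0.000375488 V → 0.375 mV.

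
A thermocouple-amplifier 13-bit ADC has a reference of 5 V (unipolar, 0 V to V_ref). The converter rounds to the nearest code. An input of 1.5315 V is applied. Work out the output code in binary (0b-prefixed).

LSB = 5 V / 8192 = 0.610 mV.
(1.5315 − 0) / 0.000610352 = 2509.210 LSBs.
round(2509.210) = 2509.
In binary (0b-prefixed): 0b100111001101.

code 0b100111001101 (decimal 2509)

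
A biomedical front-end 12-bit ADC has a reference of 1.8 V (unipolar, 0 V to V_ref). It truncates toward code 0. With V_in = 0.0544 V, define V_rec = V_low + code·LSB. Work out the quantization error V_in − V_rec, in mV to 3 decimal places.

Step size: 1.8 V ÷ 2^12 = 439.45 µV.
Scaled input = 123.7902 LSBs, so code = 123.
Reconstructed: 0.054052734 V.
Error = 0.0544 − 0.054052734 = 0.000347266 V = 0.347 mV.

0.347 mV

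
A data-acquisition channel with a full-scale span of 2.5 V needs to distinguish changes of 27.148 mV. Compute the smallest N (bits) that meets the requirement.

7 bits

Number of steps required ≥ 2.5 V / 27.148 mV = 92.09.
Need 2^N ≥ 92.09; 2^6 = 64, 2^7 = 128.
Minimum N = 7.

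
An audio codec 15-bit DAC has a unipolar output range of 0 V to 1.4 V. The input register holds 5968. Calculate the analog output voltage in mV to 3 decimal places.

LSB = 1.4 V / 2^15 = 42.72 µV.
V_out = 0 + 5968 × 4.27246e-05 V = 0.25498 V.
= 254.980 mV.

254.980 mV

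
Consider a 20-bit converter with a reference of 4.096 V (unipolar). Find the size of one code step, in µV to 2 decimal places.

Full-scale span = 4.096 V.
LSB = 4.096 / 2^20 = 4.096 / 1048576 = 3.90625e-06 V = 3.91 µV.

3.91 µV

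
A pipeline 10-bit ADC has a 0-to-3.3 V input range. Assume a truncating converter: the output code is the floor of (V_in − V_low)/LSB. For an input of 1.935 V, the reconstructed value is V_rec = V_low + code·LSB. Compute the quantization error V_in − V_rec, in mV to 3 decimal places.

Step size: 3.3 V ÷ 2^10 = 3.223 mV.
(1.935 − 0)/0.00322266 = 600.4364; ⌊·⌋ gives code 600.
Code 600 maps back to 0 + 600×0.00322266 V = 1.9335938 V.
Error = 1.935 − 1.9335938 = 0.00140625 V = 1.406 mV.

1.406 mV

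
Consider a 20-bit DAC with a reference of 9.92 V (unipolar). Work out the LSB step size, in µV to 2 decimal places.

Full-scale span = 9.92 V.
LSB = 9.92 / 2^20 = 9.92 / 1048576 = 9.46045e-06 V = 9.46 µV.

9.46 µV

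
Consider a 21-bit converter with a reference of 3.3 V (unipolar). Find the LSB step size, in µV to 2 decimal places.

1.57 µV

Full-scale span = 3.3 V.
LSB = 3.3 / 2^21 = 3.3 / 2097152 = 1.57356e-06 V = 1.57 µV.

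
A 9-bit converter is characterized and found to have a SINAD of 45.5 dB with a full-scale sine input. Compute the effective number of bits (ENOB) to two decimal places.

7.27 bits

ENOB = (SINAD − 1.76) / 6.02 = (45.5 − 1.76)/6.02 = 7.266.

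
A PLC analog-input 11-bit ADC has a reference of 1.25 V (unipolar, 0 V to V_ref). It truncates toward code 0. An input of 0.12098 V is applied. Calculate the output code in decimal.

code 198

With 2048 levels over 1.25 V, one step is 0.610 mV.
(0.12098 − 0) / 0.000610352 = 198.214 LSBs.
Floor → code 198.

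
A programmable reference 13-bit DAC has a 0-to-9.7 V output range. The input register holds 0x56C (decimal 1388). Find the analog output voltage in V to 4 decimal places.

1.6435 V

LSB = 9.7 V / 2^13 = 1.184 mV.
Code 0x56C = 1388 decimal.
V_out = 0 + 1388 × 0.00118408 V = 1.64351 V.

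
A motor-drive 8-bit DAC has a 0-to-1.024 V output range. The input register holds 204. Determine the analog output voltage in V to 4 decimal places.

0.8160 V

LSB = 1.024 V / 2^8 = 4.000 mV.
V_out = 0 + 204 × 0.004 V = 0.816 V.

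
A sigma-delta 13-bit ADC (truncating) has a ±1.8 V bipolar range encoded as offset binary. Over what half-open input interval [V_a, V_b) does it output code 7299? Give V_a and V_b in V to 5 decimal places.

[1.40757 V, 1.40801 V)

LSB = 3.6/2^13 = 439.45 µV.
V_a = V_low + 7299·LSB = 1.40757 V; V_b = V_low + 7300·LSB = 1.40801 V.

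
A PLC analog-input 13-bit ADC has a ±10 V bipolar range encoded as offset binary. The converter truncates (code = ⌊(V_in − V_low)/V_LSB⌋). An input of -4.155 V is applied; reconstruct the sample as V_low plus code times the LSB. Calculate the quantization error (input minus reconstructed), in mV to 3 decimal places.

0.273 mV

Step size: 20 V ÷ 2^13 = 2.441 mV.
(-4.155 − (−10))/0.00244141 = 2394.1120; ⌊·⌋ gives code 2394.
V_rec = (−10) + 2394·0.00244141 = -4.1552734 V.
Difference: 0.000273438 V → 0.273 mV.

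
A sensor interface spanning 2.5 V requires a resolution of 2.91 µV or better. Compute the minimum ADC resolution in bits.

20 bits

Number of steps required ≥ 2.5 V / 2.91 µV = 859106.53.
Need 2^N ≥ 859106.53; 2^19 = 524288, 2^20 = 1048576.
Minimum N = 20.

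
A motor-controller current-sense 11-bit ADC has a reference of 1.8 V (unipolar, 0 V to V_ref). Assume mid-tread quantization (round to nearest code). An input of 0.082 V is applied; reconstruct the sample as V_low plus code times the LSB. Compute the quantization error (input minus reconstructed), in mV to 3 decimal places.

0.262 mV

Step size: 1.8 V ÷ 2^11 = 0.879 mV.
(V_in − V_low)/LSB = (0.082 − 0)/0.000878906 = 93.2978 → code 93 (round).
Code 93 maps back to 0 + 93×0.000878906 V = 0.081738281 V.
V_in − V_rec = 0.000261719 V = 0.262 mV.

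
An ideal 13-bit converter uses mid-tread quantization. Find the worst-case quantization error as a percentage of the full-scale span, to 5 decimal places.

Rounding → worst-case error = ½ LSB = V_FS/2^14, so 100/16384 = 0.00610352 % of full scale.

0.00610 %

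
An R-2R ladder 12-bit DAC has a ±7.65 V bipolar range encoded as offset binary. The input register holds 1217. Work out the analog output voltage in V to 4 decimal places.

LSB = 15.3 V / 2^12 = 3.735 mV.
V_out = (−7.65) + 1217 × 0.00373535 V = -3.10408 V.

-3.1041 V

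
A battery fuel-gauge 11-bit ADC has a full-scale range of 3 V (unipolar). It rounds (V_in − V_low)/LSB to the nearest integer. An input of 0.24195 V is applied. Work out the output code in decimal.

With 2048 levels over 3 V, one step is 1.465 mV.
(V_in − V_low)/LSB = (0.24195 − 0) / 0.00146484 = 165.171.
Round → code 165.

code 165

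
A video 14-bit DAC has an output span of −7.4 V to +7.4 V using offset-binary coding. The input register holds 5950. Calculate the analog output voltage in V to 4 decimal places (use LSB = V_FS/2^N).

LSB = 14.8 V / 2^14 = 0.903 mV.
V_out = (−7.4) + 5950 × 0.00090332 V = -2.02524 V.

-2.0252 V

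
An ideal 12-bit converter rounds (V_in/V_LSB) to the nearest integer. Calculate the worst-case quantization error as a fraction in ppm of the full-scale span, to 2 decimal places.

122.07 ppm

Rounding → worst-case error = ½ LSB = V_FS/2^13, so 1e+06/8192 = 122.07 ppm of full scale.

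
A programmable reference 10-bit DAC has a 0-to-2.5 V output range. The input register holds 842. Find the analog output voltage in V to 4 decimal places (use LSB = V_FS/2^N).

LSB = 2.5 V / 2^10 = 2.441 mV.
V_out = 0 + 842 × 0.00244141 V = 2.05566 V.

2.0557 V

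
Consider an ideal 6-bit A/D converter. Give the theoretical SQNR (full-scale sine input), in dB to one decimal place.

37.9 dB

SNR ≈ 6.02·N + 1.76 dB = 6.02·6 + 1.76 = 37.88 dB.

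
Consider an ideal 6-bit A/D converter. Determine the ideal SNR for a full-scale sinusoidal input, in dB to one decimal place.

SNR ≈ 6.02·N + 1.76 dB = 6.02·6 + 1.76 = 37.88 dB.

37.9 dB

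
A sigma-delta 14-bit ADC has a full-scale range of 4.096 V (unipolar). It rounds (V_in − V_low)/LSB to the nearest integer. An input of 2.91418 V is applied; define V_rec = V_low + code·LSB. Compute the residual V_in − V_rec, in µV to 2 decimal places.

-70.00 µV

LSB = 4.096/2^14 = 250.00 µV.
(V_in − V_low)/LSB = (2.91418 − 0)/0.00025 = 11656.7200 → code 11657 (round).
Reconstructed: 2.91425 V.
Difference: -7e-05 V → -70.00 µV.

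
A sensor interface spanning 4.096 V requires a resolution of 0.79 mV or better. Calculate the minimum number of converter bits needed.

Number of steps required ≥ 4.096 V / 0.79 mV = 5184.81.
Need 2^N ≥ 5184.81; 2^12 = 4096, 2^13 = 8192.
Minimum N = 13.

13 bits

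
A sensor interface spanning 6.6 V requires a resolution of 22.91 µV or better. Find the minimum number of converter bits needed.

19 bits

Number of steps required ≥ 6.6 V / 22.91 µV = 288083.81.
Need 2^N ≥ 288083.81; 2^18 = 262144, 2^19 = 524288.
Minimum N = 19.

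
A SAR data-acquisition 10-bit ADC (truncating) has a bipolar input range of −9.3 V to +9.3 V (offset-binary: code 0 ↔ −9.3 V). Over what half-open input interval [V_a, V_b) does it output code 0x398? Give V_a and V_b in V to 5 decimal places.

LSB = 18.6/2^10 = 18.164 mV.
Code 0x398 = 920 decimal.
V_a = V_low + 920·LSB = 7.41094 V; V_b = V_low + 921·LSB = 7.4291 V.

[7.41094 V, 7.42910 V)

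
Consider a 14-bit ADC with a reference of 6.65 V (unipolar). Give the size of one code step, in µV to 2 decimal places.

405.88 µV

Full-scale span = 6.65 V.
LSB = 6.65 / 2^14 = 6.65 / 16384 = 0.000405884 V = 405.88 µV.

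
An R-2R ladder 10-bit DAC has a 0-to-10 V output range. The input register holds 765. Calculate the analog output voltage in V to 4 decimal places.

7.4707 V

LSB = 10 V / 2^10 = 9.766 mV.
V_out = 0 + 765 × 0.00976562 V = 7.4707 V.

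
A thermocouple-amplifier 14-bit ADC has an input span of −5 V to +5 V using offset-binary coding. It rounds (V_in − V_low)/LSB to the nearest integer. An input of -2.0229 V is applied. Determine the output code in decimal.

code 4878

LSB = 10 V / 16384 = 0.610 mV.
(-2.0229 − (−5)) / 0.000610352 = 4877.681 LSBs.
round(4877.681) = 4878.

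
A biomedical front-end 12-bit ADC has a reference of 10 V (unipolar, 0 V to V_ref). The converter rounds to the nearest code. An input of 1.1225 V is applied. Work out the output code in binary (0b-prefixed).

code 0b111001100 (decimal 460)

LSB = 10 V / 4096 = 2.441 mV.
Input sits at 459.776 steps above V_low.
So the output code is 460.
In binary (0b-prefixed): 0b111001100.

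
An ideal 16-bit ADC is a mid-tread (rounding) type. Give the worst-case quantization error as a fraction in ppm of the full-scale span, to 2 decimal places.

7.63 ppm

Rounding → worst-case error = ½ LSB = V_FS/2^17, so 1e+06/131072 = 7.62939 ppm of full scale.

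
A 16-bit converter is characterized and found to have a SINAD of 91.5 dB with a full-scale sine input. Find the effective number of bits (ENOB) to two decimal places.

14.91 bits

ENOB = (SINAD − 1.76) / 6.02 = (91.5 − 1.76)/6.02 = 14.907.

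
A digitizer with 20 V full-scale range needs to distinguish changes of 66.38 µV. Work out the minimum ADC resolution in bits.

Number of steps required ≥ 20 V / 66.38 µV = 301295.57.
Need 2^N ≥ 301295.57; 2^18 = 262144, 2^19 = 524288.
Minimum N = 19.

19 bits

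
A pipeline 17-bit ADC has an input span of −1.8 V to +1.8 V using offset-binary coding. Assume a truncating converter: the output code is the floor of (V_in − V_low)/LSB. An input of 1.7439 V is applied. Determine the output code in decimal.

With 131072 levels over 3.6 V, one step is 27.47 µV.
(V_in − V_low)/LSB = (1.7439 − (−1.8)) / 2.74658e-05 = 129029.461.
So the output code is 129029.

code 129029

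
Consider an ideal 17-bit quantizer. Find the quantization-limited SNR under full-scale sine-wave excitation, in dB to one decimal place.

SNR ≈ 6.02·N + 1.76 dB = 6.02·17 + 1.76 = 104.10 dB.

104.1 dB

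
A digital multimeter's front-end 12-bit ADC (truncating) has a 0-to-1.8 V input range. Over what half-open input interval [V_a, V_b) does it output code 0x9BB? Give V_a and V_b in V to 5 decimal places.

[1.09468 V, 1.09512 V)

LSB = 1.8/2^12 = 439.45 µV.
Code 0x9BB = 2491 decimal.
V_a = V_low + 2491·LSB = 1.09468 V; V_b = V_low + 2492·LSB = 1.09512 V.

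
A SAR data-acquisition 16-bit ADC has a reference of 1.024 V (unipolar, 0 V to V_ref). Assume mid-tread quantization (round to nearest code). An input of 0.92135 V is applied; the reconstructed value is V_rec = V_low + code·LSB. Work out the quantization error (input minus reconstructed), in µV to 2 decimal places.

6.25 µV

Step size: 1.024 V ÷ 2^16 = 15.62 µV.
(0.92135 − 0)/1.5625e-05 = 58966.4000; round gives code 58966.
Code 58966 maps back to 0 + 58966×1.5625e-05 V = 0.92134375 V.
V_in − V_rec = 6.25e-06 V = 6.25 µV.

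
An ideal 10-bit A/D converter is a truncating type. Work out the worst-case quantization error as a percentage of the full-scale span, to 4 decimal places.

Truncating → worst-case error = 1 LSB = V_FS/2^10, so 100/1024 = 0.0976562 % of full scale.

0.0977 %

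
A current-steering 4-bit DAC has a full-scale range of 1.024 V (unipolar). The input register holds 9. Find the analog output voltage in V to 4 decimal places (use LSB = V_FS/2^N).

0.5760 V

LSB = 1.024 V / 2^4 = 64.000 mV.
V_out = 0 + 9 × 0.064 V = 0.576 V.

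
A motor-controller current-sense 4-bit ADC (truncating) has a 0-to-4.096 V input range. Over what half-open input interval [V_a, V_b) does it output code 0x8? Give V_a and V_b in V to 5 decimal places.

[2.04800 V, 2.30400 V)

LSB = 4.096/2^4 = 256.000 mV.
Code 0x8 = 8 decimal.
V_a = V_low + 8·LSB = 2.048 V; V_b = V_low + 9·LSB = 2.304 V.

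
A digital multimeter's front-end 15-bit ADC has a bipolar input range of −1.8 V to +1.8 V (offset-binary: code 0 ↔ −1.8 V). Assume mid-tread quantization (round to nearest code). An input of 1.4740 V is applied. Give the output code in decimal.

code 29801

With 32768 levels over 3.6 V, one step is 109.86 µV.
(1.4740 − (−1.8)) / 0.000109863 = 29800.676 LSBs.
Round → code 29801.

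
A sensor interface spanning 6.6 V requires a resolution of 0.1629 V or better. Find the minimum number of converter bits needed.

6 bits

Number of steps required ≥ 6.6 V / 0.1629 V = 40.52.
Need 2^N ≥ 40.52; 2^5 = 32, 2^6 = 64.
Minimum N = 6.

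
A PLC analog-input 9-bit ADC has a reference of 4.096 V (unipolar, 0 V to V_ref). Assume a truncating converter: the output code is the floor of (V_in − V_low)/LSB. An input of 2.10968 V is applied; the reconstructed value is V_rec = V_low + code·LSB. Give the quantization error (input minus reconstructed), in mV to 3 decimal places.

One LSB is 4.096 V / 512 = 8.000 mV.
Scaled input = 263.7100 LSBs, so code = 263.
Reconstructed: 2.104 V.
Error = 2.10968 − 2.104 = 0.00568 V = 5.680 mV.

5.680 mV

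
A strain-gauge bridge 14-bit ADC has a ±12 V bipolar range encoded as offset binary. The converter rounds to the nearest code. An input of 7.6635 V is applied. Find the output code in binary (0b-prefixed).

LSB = 24 V / 16384 = 1.465 mV.
(7.6635 − (−12)) / 0.00146484 = 13423.616 LSBs.
Round → code 13424.
In binary (0b-prefixed): 0b11010001110000.

code 0b11010001110000 (decimal 13424)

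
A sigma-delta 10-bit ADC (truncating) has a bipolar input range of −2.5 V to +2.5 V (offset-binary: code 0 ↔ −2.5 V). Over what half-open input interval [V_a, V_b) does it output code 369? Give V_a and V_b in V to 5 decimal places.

LSB = 5/2^10 = 4.883 mV.
V_a = V_low + 369·LSB = -0.698242 V; V_b = V_low + 370·LSB = -0.693359 V.

[-0.69824 V, -0.69336 V)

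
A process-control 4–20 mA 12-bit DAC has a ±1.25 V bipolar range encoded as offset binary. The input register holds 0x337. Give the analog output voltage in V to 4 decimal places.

LSB = 2.5 V / 2^12 = 0.610 mV.
Code 0x337 = 823 decimal.
V_out = (−1.25) + 823 × 0.000610352 V = -0.747681 V.

-0.7477 V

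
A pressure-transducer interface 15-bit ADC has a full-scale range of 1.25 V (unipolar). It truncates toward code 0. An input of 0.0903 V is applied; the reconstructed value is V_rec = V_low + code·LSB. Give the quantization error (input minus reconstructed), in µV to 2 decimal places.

6.12 µV

Step size: 1.25 V ÷ 2^15 = 38.15 µV.
(V_in − V_low)/LSB = (0.0903 − 0)/3.8147e-05 = 2367.1603 → code 2367 (floor).
V_rec = 0 + 2367·3.8147e-05 = 0.090293884 V.
Difference: 6.11572e-06 V → 6.12 µV.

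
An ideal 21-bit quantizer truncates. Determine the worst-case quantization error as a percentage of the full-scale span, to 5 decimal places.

Truncating → worst-case error = 1 LSB = V_FS/2^21, so 100/2097152 = 4.76837e-05 % of full scale.

0.00005 %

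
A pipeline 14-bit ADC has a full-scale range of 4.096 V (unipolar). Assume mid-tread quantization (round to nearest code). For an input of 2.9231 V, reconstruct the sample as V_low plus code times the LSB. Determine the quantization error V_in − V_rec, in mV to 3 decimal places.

One LSB is 4.096 V / 16384 = 250.00 µV.
Scaled input = 11692.4000 LSBs, so code = 11692.
V_rec = 0 + 11692·0.00025 = 2.923 V.
Error = 2.9231 − 2.923 = 0.0001 V = 0.100 mV.

0.100 mV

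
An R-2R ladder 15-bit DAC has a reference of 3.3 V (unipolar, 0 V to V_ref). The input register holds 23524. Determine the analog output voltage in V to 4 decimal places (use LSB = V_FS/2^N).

LSB = 3.3 V / 2^15 = 100.71 µV.
V_out = 0 + 23524 × 0.000100708 V = 2.36906 V.

2.3691 V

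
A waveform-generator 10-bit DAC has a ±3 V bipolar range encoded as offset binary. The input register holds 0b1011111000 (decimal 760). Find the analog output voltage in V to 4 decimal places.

LSB = 6 V / 2^10 = 5.859 mV.
Code 0b1011111000 = 760 decimal.
V_out = (−3) + 760 × 0.00585938 V = 1.45312 V.

1.4531 V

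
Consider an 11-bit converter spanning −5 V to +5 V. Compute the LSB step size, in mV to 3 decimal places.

Full-scale span = 10 V.
LSB = 10 / 2^11 = 10 / 2048 = 0.00488281 V = 4.883 mV.

4.883 mV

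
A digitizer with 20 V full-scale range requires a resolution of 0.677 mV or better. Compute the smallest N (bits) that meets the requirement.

Number of steps required ≥ 20 V / 0.677 mV = 29542.10.
Need 2^N ≥ 29542.10; 2^14 = 16384, 2^15 = 32768.
Minimum N = 15.

15 bits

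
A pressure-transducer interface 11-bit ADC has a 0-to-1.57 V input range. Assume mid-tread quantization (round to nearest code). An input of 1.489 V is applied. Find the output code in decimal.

LSB = 1.57 V / 2048 = 0.767 mV.
Input sits at 1942.339 steps above V_low.
Round → code 1942.

code 1942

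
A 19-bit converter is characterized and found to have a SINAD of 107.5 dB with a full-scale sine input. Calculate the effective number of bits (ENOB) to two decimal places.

ENOB = (SINAD − 1.76) / 6.02 = (107.5 − 1.76)/6.02 = 17.565.

17.56 bits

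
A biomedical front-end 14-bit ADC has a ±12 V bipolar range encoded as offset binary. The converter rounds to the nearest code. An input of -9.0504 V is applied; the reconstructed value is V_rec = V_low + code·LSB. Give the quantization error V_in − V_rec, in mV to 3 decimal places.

-0.595 mV

One LSB is 24 V / 16384 = 1.465 mV.
(V_in − V_low)/LSB = (-9.0504 − (−12))/0.00146484 = 2013.5936 → code 2014 (round).
Code 2014 maps back to (−12) + 2014×0.00146484 V = -9.0498047 V.
Error = -9.0504 − (−9.0498047) = -0.000595313 V = -0.595 mV.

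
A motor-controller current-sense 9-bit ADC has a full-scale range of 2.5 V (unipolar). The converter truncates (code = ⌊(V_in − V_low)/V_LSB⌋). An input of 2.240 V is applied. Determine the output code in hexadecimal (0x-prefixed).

LSB = 2.5 V / 512 = 4.883 mV.
Input sits at 458.752 steps above V_low.
So the output code is 458.
In hexadecimal (0x-prefixed): 0x1CA.

code 0x1CA (decimal 458)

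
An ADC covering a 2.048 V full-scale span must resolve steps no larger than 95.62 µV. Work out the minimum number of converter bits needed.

Number of steps required ≥ 2.048 V / 95.62 µV = 21418.11.
Need 2^N ≥ 21418.11; 2^14 = 16384, 2^15 = 32768.
Minimum N = 15.

15 bits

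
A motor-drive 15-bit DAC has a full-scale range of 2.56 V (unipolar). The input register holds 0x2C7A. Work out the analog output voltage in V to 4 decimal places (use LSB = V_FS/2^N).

LSB = 2.56 V / 2^15 = 78.12 µV.
Code 0x2C7A = 11386 decimal.
V_out = 0 + 11386 × 7.8125e-05 V = 0.889531 V.

0.8895 V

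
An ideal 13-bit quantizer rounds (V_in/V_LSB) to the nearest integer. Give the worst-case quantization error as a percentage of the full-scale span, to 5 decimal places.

0.00610 %

Rounding → worst-case error = ½ LSB = V_FS/2^14, so 100/16384 = 0.00610352 % of full scale.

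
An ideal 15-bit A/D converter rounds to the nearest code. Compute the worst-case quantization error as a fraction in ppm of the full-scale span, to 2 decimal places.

Rounding → worst-case error = ½ LSB = V_FS/2^16, so 1e+06/65536 = 15.2588 ppm of full scale.

15.26 ppm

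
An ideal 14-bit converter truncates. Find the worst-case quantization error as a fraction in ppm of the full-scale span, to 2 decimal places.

Truncating → worst-case error = 1 LSB = V_FS/2^14, so 1e+06/16384 = 61.0352 ppm of full scale.

61.04 ppm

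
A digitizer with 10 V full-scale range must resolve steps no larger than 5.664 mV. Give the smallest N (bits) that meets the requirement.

11 bits

Number of steps required ≥ 10 V / 5.664 mV = 1765.54.
Need 2^N ≥ 1765.54; 2^10 = 1024, 2^11 = 2048.
Minimum N = 11.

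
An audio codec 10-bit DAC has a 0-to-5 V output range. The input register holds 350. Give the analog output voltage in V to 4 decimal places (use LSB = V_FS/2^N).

1.7090 V

LSB = 5 V / 2^10 = 4.883 mV.
V_out = 0 + 350 × 0.00488281 V = 1.70898 V.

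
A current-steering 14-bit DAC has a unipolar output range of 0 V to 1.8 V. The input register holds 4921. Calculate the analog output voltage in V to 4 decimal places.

0.5406 V

LSB = 1.8 V / 2^14 = 109.86 µV.
V_out = 0 + 4921 × 0.000109863 V = 0.540637 V.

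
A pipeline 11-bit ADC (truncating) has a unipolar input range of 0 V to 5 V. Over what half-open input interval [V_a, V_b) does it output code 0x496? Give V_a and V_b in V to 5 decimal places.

[2.86621 V, 2.86865 V)

LSB = 5/2^11 = 2.441 mV.
Code 0x496 = 1174 decimal.
V_a = V_low + 1174·LSB = 2.86621 V; V_b = V_low + 1175·LSB = 2.86865 V.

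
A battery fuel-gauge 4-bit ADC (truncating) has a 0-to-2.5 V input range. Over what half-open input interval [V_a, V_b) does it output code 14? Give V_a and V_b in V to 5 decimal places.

LSB = 2.5/2^4 = 156.250 mV.
V_a = V_low + 14·LSB = 2.1875 V; V_b = V_low + 15·LSB = 2.34375 V.

[2.18750 V, 2.34375 V)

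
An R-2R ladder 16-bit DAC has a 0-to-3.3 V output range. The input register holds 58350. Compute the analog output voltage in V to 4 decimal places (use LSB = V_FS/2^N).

2.9382 V

LSB = 3.3 V / 2^16 = 50.35 µV.
V_out = 0 + 58350 × 5.0354e-05 V = 2.93816 V.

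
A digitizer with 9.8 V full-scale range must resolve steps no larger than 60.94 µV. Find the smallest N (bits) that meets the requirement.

Number of steps required ≥ 9.8 V / 60.94 µV = 160813.92.
Need 2^N ≥ 160813.92; 2^17 = 131072, 2^18 = 262144.
Minimum N = 18.

18 bits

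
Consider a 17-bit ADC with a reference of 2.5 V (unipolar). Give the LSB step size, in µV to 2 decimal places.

19.07 µV

Full-scale span = 2.5 V.
LSB = 2.5 / 2^17 = 2.5 / 131072 = 1.90735e-05 V = 19.07 µV.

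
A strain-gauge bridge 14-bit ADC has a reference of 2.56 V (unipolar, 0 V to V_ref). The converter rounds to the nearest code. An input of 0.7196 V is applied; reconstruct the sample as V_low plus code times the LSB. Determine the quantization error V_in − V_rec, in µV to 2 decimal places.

68.75 µV

LSB = 2.56/2^14 = 156.25 µV.
Scaled input = 4605.4400 LSBs, so code = 4605.
Reconstructed: 0.71953125 V.
V_in − V_rec = 6.875e-05 V = 68.75 µV.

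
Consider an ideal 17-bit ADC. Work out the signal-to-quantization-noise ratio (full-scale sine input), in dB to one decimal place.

SNR ≈ 6.02·N + 1.76 dB = 6.02·17 + 1.76 = 104.10 dB.

104.1 dB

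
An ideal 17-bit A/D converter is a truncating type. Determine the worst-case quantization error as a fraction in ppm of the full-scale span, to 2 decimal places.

Truncating → worst-case error = 1 LSB = V_FS/2^17, so 1e+06/131072 = 7.62939 ppm of full scale.

7.63 ppm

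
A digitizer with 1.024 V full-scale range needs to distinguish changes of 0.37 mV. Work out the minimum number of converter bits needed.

12 bits

Number of steps required ≥ 1.024 V / 0.37 mV = 2767.57.
Need 2^N ≥ 2767.57; 2^11 = 2048, 2^12 = 4096.
Minimum N = 12.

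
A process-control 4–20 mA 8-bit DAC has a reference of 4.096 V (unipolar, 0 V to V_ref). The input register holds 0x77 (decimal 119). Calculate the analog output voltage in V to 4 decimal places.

LSB = 4.096 V / 2^8 = 16.000 mV.
Code 0x77 = 119 decimal.
V_out = 0 + 119 × 0.016 V = 1.904 V.

1.9040 V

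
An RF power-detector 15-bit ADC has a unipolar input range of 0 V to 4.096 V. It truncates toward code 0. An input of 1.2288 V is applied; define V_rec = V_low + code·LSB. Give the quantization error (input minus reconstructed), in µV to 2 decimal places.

50.00 µV

One LSB is 4.096 V / 32768 = 125.00 µV.
(1.2288 − 0)/0.000125 = 9830.4000; ⌊·⌋ gives code 9830.
Reconstructed: 1.22875 V.
Error = 1.2288 − 1.22875 = 5e-05 V = 50.00 µV.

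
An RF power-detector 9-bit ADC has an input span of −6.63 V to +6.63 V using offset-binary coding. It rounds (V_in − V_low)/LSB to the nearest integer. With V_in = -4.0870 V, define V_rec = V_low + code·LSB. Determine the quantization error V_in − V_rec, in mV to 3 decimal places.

4.953 mV

LSB = 13.26/2^9 = 25.898 mV.
Scaled input = 98.1913 LSBs, so code = 98.
V_rec = (−6.63) + 98·0.0258984 = -4.0919531 V.
V_in − V_rec = 0.00495313 V = 4.953 mV.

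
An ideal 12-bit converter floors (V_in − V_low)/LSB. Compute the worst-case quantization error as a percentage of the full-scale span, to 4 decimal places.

Truncating → worst-case error = 1 LSB = V_FS/2^12, so 100/4096 = 0.0244141 % of full scale.

0.0244 %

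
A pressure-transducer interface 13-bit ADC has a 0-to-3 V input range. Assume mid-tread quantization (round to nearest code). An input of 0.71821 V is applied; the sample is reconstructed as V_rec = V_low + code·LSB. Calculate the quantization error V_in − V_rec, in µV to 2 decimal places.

Step size: 3 V ÷ 2^13 = 366.21 µV.
(V_in − V_low)/LSB = (0.71821 − 0)/0.000366211 = 1961.1921 → code 1961 (round).
Code 1961 maps back to 0 + 1961×0.000366211 V = 0.71813965 V.
Error = 0.71821 − 0.71813965 = 7.03516e-05 V = 70.35 µV.

70.35 µV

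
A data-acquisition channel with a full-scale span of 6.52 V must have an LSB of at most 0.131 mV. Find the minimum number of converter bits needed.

Number of steps required ≥ 6.52 V / 0.131 mV = 49770.99.
Need 2^N ≥ 49770.99; 2^15 = 32768, 2^16 = 65536.
Minimum N = 16.

16 bits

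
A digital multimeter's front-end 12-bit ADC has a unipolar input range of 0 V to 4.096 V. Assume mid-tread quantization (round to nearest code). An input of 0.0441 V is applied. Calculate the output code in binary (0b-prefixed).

Full-scale span = 4.096 V; LSB = 4.096/2^12 = 1.000 mV.
(V_in − V_low)/LSB = (0.0441 − 0) / 0.001 = 44.100.
Round → code 44.
In binary (0b-prefixed): 0b101100.

code 0b101100 (decimal 44)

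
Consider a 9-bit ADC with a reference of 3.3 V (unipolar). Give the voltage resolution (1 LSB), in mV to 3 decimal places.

6.445 mV

Full-scale span = 3.3 V.
LSB = 3.3 / 2^9 = 3.3 / 512 = 0.00644531 V = 6.445 mV.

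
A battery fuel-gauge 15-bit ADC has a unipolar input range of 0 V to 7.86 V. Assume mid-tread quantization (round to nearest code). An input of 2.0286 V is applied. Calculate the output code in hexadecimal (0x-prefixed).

With 32768 levels over 7.86 V, one step is 239.87 µV.
(V_in − V_low)/LSB = (2.0286 − 0) / 0.000239868 = 8457.146.
Round → code 8457.
In hexadecimal (0x-prefixed): 0x2109.

code 0x2109 (decimal 8457)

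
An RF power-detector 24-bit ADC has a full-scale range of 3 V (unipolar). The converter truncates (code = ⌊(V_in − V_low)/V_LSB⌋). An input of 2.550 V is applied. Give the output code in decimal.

code 14260633

Full-scale span = 3 V; LSB = 3/2^24 = 0.18 µV.
(V_in − V_low)/LSB = (2.550 − 0) / 1.78814e-07 = 14260633.600.
So the output code is 14260633.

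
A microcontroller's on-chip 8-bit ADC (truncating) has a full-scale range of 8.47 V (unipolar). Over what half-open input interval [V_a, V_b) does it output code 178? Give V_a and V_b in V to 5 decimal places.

LSB = 8.47/2^8 = 33.086 mV.
V_a = V_low + 178·LSB = 5.8893 V; V_b = V_low + 179·LSB = 5.92238 V.

[5.88930 V, 5.92238 V)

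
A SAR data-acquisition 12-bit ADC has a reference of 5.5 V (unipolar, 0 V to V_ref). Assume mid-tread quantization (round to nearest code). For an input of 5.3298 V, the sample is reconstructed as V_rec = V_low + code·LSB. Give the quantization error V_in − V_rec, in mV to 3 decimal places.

LSB = 5.5/2^12 = 1.343 mV.
(V_in − V_low)/LSB = (5.3298 − 0)/0.00134277 = 3969.2474 → code 3969 (round).
V_rec = 0 + 3969·0.00134277 = 5.3294678 V.
V_in − V_rec = 0.000332227 V = 0.332 mV.

0.332 mV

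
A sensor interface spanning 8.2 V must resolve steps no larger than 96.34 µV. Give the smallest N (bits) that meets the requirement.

17 bits

Number of steps required ≥ 8.2 V / 96.34 µV = 85115.22.
Need 2^N ≥ 85115.22; 2^16 = 65536, 2^17 = 131072.
Minimum N = 17.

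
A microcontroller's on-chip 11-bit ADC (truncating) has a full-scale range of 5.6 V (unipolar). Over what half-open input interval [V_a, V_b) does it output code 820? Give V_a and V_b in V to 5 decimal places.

[2.24219 V, 2.24492 V)

LSB = 5.6/2^11 = 2.734 mV.
V_a = V_low + 820·LSB = 2.24219 V; V_b = V_low + 821·LSB = 2.24492 V.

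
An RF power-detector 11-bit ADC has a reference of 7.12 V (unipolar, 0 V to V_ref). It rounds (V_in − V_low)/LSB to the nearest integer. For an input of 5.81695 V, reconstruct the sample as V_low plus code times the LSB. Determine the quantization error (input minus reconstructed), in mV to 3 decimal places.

0.661 mV

Step size: 7.12 V ÷ 2^11 = 3.477 mV.
(5.81695 − 0)/0.00347656 = 1673.1901; round gives code 1673.
V_rec = 0 + 1673·0.00347656 = 5.8162891 V.
Error = 5.81695 − 5.8162891 = 0.000660937 V = 0.661 mV.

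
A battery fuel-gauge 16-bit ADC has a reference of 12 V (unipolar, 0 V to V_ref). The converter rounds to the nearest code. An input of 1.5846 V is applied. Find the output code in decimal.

LSB = 12 V / 65536 = 183.11 µV.
(V_in − V_low)/LSB = (1.5846 − 0) / 0.000183105 = 8654.029.
So the output code is 8654.

code 8654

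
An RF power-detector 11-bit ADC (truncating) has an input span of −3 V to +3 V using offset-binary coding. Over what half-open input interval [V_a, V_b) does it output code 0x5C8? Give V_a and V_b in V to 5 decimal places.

[1.33594 V, 1.33887 V)

LSB = 6/2^11 = 2.930 mV.
Code 0x5C8 = 1480 decimal.
V_a = V_low + 1480·LSB = 1.33594 V; V_b = V_low + 1481·LSB = 1.33887 V.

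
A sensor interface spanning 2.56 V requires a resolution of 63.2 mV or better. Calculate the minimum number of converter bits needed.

6 bits

Number of steps required ≥ 2.56 V / 63.2 mV = 40.51.
Need 2^N ≥ 40.51; 2^5 = 32, 2^6 = 64.
Minimum N = 6.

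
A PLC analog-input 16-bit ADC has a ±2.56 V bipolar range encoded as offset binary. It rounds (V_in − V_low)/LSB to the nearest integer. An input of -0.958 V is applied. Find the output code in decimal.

Full-scale span = 5.12 V; LSB = 5.12/2^16 = 78.12 µV.
Input sits at 20505.600 steps above V_low.
round(20505.600) = 20506.

code 20506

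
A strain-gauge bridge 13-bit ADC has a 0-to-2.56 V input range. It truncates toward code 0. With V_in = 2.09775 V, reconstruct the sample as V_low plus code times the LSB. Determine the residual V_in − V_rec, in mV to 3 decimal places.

0.250 mV

One LSB is 2.56 V / 8192 = 312.50 µV.
Scaled input = 6712.8000 LSBs, so code = 6712.
Code 6712 maps back to 0 + 6712×0.0003125 V = 2.0975 V.
Difference: 0.00025 V → 0.250 mV.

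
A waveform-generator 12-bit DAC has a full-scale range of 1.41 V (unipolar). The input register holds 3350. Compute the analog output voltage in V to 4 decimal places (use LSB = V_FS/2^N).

1.1532 V

LSB = 1.41 V / 2^12 = 344.24 µV.
V_out = 0 + 3350 × 0.000344238 V = 1.1532 V.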